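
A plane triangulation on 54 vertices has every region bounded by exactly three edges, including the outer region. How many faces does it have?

In a plane triangulation 3F = 2E and V − E + F = 2, so F = 2V − 4 = 2·54 − 4 = 104.

104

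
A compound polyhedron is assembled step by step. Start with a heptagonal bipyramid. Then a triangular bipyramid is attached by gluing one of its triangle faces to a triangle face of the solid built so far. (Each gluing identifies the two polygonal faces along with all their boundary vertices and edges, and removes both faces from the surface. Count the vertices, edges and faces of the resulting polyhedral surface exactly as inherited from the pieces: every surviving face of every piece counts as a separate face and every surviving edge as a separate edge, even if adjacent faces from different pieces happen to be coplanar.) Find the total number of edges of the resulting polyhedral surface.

27

A heptagonal bipyramid: V=9, E=21, F=14.
Attach a triangular bipyramid (V=5, E=9, F=6) along a 3-gon: merge 3 vertices and 3 edges, delete both glued faces → V=11, E=27, F=18.
Check: V − E + F = 11 − 27 + 18 = 2.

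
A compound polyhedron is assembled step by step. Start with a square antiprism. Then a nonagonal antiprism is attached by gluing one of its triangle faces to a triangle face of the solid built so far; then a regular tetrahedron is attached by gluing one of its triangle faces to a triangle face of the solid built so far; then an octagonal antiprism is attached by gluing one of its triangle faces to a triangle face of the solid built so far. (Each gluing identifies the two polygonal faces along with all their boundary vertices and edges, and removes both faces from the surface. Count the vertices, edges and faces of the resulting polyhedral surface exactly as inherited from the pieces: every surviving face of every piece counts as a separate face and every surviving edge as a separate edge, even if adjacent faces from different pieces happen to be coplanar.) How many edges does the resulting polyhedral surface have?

A square antiprism: V=8, E=16, F=10.
Attach a nonagonal antiprism (V=18, E=36, F=20) along a 3-gon: merge 3 vertices and 3 edges, delete both glued faces → V=23, E=49, F=28.
Attach a regular tetrahedron (V=4, E=6, F=4) along a 3-gon: merge 3 vertices and 3 edges, delete both glued faces → V=24, E=52, F=30.
Attach an octagonal antiprism (V=16, E=32, F=18) along a 3-gon: merge 3 vertices and 3 edges, delete both glued faces → V=37, E=81, F=46.
Check: V − E + F = 37 − 81 + 46 = 2.

81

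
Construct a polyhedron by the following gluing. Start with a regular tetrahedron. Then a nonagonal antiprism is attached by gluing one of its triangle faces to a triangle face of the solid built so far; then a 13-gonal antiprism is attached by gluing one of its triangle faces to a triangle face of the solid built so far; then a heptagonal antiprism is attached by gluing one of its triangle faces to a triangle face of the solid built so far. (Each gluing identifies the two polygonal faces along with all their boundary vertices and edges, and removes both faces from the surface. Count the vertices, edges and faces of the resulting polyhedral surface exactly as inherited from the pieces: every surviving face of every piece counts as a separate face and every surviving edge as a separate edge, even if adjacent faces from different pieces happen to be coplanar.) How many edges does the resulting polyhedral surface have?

113

A regular tetrahedron: V=4, E=6, F=4.
Attach a nonagonal antiprism (V=18, E=36, F=20) along a 3-gon: merge 3 vertices and 3 edges, delete both glued faces → V=19, E=39, F=22.
Attach a 13-gonal antiprism (V=26, E=52, F=28) along a 3-gon: merge 3 vertices and 3 edges, delete both glued faces → V=42, E=88, F=48.
Attach a heptagonal antiprism (V=14, E=28, F=16) along a 3-gon: merge 3 vertices and 3 edges, delete both glued faces → V=53, E=113, F=62.
Check: V − E + F = 53 − 113 + 62 = 2.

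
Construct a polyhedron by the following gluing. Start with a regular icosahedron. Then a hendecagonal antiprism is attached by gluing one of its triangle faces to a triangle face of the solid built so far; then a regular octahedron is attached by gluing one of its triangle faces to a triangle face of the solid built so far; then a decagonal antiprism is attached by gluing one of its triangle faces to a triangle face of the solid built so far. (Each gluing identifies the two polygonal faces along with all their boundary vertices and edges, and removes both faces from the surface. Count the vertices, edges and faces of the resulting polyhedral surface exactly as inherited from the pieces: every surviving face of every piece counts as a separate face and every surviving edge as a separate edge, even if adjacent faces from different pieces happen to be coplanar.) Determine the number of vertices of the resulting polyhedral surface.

51

A regular icosahedron: V=12, E=30, F=20.
Attach a hendecagonal antiprism (V=22, E=44, F=24) along a 3-gon: merge 3 vertices and 3 edges, delete both glued faces → V=31, E=71, F=42.
Attach a regular octahedron (V=6, E=12, F=8) along a 3-gon: merge 3 vertices and 3 edges, delete both glued faces → V=34, E=80, F=48.
Attach a decagonal antiprism (V=20, E=40, F=22) along a 3-gon: merge 3 vertices and 3 edges, delete both glued faces → V=51, E=117, F=68.
Check: V − E + F = 51 − 117 + 68 = 2.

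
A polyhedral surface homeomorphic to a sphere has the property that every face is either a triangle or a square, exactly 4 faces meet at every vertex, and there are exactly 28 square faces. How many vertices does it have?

Let x be the number of triangles; then F = 28 + x.
Edge–face incidences: 2E = 4·28 + 3·x = 112 + 3x.
Every vertex has degree 4, so 4V = 2E.
Euler: V − E + F = 2 ⇒ (2E)/4 − E + (28 + x) = 2.
Multiply by 8: 2·(2E) − 4·(2E) + 8·(28 + x) = 16, i.e. 224 + 8x − 2·(112 + 3x) = 16.
Collecting terms: 2x = 16, so x = 8.
Then 2E = 112 + 3·8 = 136, so E = 68, V = 2E/4 = 34, F = 28 + 8 = 36.

34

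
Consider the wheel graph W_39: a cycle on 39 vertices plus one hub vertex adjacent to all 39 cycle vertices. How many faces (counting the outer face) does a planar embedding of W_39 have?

W_39 has V = 39 + 1 = 40 vertices and E = 2·39 = 78 edges.
By Euler's formula F = 2 − V + E = 2 − 40 + 78 = 40.

40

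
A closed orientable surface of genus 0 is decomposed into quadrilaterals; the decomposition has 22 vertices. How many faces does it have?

χ = 2 − 2·0 = 2, and every face is a square so 4F = 2E.
V − E + F = 2 with E = 4F/2 gives 22 − (4/2 − 1)·F = 2, so F = 20 and E = 40.

20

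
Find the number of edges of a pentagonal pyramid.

A pyramid on an n-gon base has one n-gon and n triangles: V = 5 + 1 = 6, E = 2·5 = 10, F = 5 + 1 = 6.

10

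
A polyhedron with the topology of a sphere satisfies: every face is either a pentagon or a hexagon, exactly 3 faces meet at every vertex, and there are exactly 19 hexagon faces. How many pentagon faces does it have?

12

Let x be the number of pentagons; then F = 19 + x.
Edge–face incidences: 2E = 6·19 + 5·x = 114 + 5x.
Every vertex has degree 3, so 3V = 2E.
Euler: V − E + F = 2 ⇒ (2E)/3 − E + (19 + x) = 2.
Multiply by 6: 2·(2E) − 3·(2E) + 6·(19 + x) = 12, i.e. 114 + 6x − (114 + 5x) = 12.
Collecting terms: x = 12.
Then 2E = 114 + 5·12 = 174, so E = 87, V = 2E/3 = 58, F = 19 + 12 = 31.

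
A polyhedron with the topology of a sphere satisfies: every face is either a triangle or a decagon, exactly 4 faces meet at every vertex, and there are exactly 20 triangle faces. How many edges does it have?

Let x be the number of decagons; then F = 20 + x.
Edge–face incidences: 2E = 3·20 + 10·x = 60 + 10x.
Every vertex has degree 4, so 4V = 2E.
Euler: V − E + F = 2 ⇒ (2E)/4 − E + (20 + x) = 2.
Multiply by 8: 2·(2E) − 4·(2E) + 8·(20 + x) = 16, i.e. 160 + 8x − 2·(60 + 10x) = 16.
Collecting terms: −12x + 40 = 16, so −12x = −24, so x = 2.
Then 2E = 60 + 10·2 = 80, so E = 40, V = 2E/4 = 20, F = 20 + 2 = 22.

40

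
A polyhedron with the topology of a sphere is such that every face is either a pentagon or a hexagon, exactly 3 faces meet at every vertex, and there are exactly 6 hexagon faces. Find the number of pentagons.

12

Let x be the number of pentagons; then F = 6 + x.
Edge–face incidences: 2E = 6·6 + 5·x = 36 + 5x.
Every vertex has degree 3, so 3V = 2E.
Euler: V − E + F = 2 ⇒ (2E)/3 − E + (6 + x) = 2.
Multiply by 6: 2·(2E) − 3·(2E) + 6·(6 + x) = 12, i.e. 36 + 6x − (36 + 5x) = 12.
Collecting terms: x = 12.
Then 2E = 36 + 5·12 = 96, so E = 48, V = 2E/3 = 32, F = 6 + 12 = 18.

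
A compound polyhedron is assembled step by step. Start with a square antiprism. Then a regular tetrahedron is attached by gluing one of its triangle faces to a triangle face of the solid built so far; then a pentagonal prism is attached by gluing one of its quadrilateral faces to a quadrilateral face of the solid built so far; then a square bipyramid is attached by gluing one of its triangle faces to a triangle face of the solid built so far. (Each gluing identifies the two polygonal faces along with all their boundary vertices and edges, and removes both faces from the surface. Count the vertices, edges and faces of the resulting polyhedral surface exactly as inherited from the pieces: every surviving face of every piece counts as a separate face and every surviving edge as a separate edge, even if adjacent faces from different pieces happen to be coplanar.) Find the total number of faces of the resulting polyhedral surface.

23

A square antiprism: V=8, E=16, F=10.
Attach a regular tetrahedron (V=4, E=6, F=4) along a 3-gon: merge 3 vertices and 3 edges, delete both glued faces → V=9, E=19, F=12.
Attach a pentagonal prism (V=10, E=15, F=7) along a 4-gon: merge 4 vertices and 4 edges, delete both glued faces → V=15, E=30, F=17.
Attach a square bipyramid (V=6, E=12, F=8) along a 3-gon: merge 3 vertices and 3 edges, delete both glued faces → V=18, E=39, F=23.
Check: V − E + F = 18 − 39 + 23 = 2.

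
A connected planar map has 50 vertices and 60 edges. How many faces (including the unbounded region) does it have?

12

Euler's formula for a connected plane graph: V − E + F = 2, so F = 2 − 50 + 60 = 12.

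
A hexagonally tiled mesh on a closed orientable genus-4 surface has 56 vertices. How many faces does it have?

31

χ = 2 − 2·4 = -6, and every face is a hexagon so 6F = 2E.
V − E + F = -6 with E = 6F/2 gives 56 − (6/2 − 1)·F = -6, so F = 31 and E = 93.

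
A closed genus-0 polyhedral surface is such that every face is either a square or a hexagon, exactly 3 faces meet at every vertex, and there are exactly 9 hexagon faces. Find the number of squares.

6

Let x be the number of squares; then F = 9 + x.
Edge–face incidences: 2E = 6·9 + 4·x = 54 + 4x.
Every vertex has degree 3, so 3V = 2E.
Euler: V − E + F = 2 ⇒ (2E)/3 − E + (9 + x) = 2.
Multiply by 6: 2·(2E) − 3·(2E) + 6·(9 + x) = 12, i.e. 54 + 6x − (54 + 4x) = 12.
Collecting terms: 2x = 12, so x = 6.
Then 2E = 54 + 4·6 = 78, so E = 39, V = 2E/3 = 26, F = 9 + 6 = 15.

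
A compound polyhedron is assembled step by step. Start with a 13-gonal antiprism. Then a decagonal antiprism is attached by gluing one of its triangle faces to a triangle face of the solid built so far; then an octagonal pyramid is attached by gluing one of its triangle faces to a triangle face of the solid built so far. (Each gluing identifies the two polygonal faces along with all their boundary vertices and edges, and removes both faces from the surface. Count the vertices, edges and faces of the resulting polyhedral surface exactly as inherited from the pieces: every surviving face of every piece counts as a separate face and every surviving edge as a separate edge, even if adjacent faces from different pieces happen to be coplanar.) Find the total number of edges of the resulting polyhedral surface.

A 13-gonal antiprism: V=26, E=52, F=28.
Attach a decagonal antiprism (V=20, E=40, F=22) along a 3-gon: merge 3 vertices and 3 edges, delete both glued faces → V=43, E=89, F=48.
Attach an octagonal pyramid (V=9, E=16, F=9) along a 3-gon: merge 3 vertices and 3 edges, delete both glued faces → V=49, E=102, F=55.
Check: V − E + F = 49 − 102 + 55 = 2.

102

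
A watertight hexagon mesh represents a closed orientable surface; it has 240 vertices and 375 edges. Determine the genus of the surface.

Every face is a hexagon and each edge borders two faces, so 6F = 2·375, giving F = 125.
χ = V − E + F = 240 − 375 + 125 = -10.
For a closed orientable surface χ = 2 − 2g, so g = (2 − (-10))/2 = 6.

6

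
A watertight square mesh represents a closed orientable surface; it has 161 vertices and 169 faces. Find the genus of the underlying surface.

Every face is a square, so 2E = 4·169 = 676, giving E = 338.
χ = V − E + F = 161 − 338 + 169 = -8.
For a closed orientable surface χ = 2 − 2g, so g = (2 − (-8))/2 = 5.

5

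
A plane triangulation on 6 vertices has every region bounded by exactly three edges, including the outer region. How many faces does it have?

8

In a plane triangulation 3F = 2E and V − E + F = 2, so F = 2V − 4 = 2·6 − 4 = 8.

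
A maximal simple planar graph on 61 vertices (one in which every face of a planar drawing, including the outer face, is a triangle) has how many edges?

177

In a plane triangulation 3F = 2E and V − E + F = 2, so E = 3V − 6 = 3·61 − 6 = 177.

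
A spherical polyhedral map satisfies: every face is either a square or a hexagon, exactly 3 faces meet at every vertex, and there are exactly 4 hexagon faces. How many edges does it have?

Let x be the number of squares; then F = 4 + x.
Edge–face incidences: 2E = 6·4 + 4·x = 24 + 4x.
Every vertex has degree 3, so 3V = 2E.
Euler: V − E + F = 2 ⇒ (2E)/3 − E + (4 + x) = 2.
Multiply by 6: 2·(2E) − 3·(2E) + 6·(4 + x) = 12, i.e. 24 + 6x − (24 + 4x) = 12.
Collecting terms: 2x = 12, so x = 6.
Then 2E = 24 + 4·6 = 48, so E = 24, V = 2E/3 = 16, F = 4 + 6 = 10.

24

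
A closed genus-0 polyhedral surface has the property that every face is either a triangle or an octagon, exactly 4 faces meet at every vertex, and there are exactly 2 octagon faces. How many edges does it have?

32

Let x be the number of triangles; then F = 2 + x.
Edge–face incidences: 2E = 8·2 + 3·x = 16 + 3x.
Every vertex has degree 4, so 4V = 2E.
Euler: V − E + F = 2 ⇒ (2E)/4 − E + (2 + x) = 2.
Multiply by 8: 2·(2E) − 4·(2E) + 8·(2 + x) = 16, i.e. 16 + 8x − 2·(16 + 3x) = 16.
Collecting terms: 2x − 16 = 16, so 2x = 32, so x = 16.
Then 2E = 16 + 3·16 = 64, so E = 32, V = 2E/4 = 16, F = 2 + 16 = 18.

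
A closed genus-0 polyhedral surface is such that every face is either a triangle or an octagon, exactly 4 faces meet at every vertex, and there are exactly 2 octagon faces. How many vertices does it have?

Let x be the number of triangles; then F = 2 + x.
Edge–face incidences: 2E = 8·2 + 3·x = 16 + 3x.
Every vertex has degree 4, so 4V = 2E.
Euler: V − E + F = 2 ⇒ (2E)/4 − E + (2 + x) = 2.
Multiply by 8: 2·(2E) − 4·(2E) + 8·(2 + x) = 16, i.e. 16 + 8x − 2·(16 + 3x) = 16.
Collecting terms: 2x − 16 = 16, so 2x = 32, so x = 16.
Then 2E = 16 + 3·16 = 64, so E = 32, V = 2E/4 = 16, F = 2 + 16 = 18.

16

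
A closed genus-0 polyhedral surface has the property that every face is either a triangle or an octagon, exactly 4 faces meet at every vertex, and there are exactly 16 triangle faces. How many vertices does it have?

Let x be the number of octagons; then F = 16 + x.
Edge–face incidences: 2E = 3·16 + 8·x = 48 + 8x.
Every vertex has degree 4, so 4V = 2E.
Euler: V − E + F = 2 ⇒ (2E)/4 − E + (16 + x) = 2.
Multiply by 8: 2·(2E) − 4·(2E) + 8·(16 + x) = 16, i.e. 128 + 8x − 2·(48 + 8x) = 16.
Collecting terms: −8x + 32 = 16, so −8x = −16, so x = 2.
Then 2E = 48 + 8·2 = 64, so E = 32, V = 2E/4 = 16, F = 16 + 2 = 18.

16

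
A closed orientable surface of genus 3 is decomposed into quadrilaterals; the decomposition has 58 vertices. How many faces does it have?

62

χ = 2 − 2·3 = -4, and every face is a square so 4F = 2E.
V − E + F = -4 with E = 4F/2 gives 58 − (4/2 − 1)·F = -4, so F = 62 and E = 124.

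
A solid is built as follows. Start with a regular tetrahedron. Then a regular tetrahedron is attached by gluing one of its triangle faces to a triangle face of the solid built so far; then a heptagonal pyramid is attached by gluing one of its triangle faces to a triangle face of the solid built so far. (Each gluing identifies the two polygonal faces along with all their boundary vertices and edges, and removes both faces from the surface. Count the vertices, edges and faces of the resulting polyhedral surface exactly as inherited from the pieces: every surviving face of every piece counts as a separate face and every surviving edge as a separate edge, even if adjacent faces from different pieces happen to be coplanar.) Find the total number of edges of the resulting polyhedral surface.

A regular tetrahedron: V=4, E=6, F=4.
Attach a regular tetrahedron (V=4, E=6, F=4) along a 3-gon: merge 3 vertices and 3 edges, delete both glued faces → V=5, E=9, F=6.
Attach a heptagonal pyramid (V=8, E=14, F=8) along a 3-gon: merge 3 vertices and 3 edges, delete both glued faces → V=10, E=20, F=12.
Check: V − E + F = 10 − 20 + 12 = 2.

20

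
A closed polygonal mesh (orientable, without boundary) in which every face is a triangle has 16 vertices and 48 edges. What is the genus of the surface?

Every face is a triangle and each edge borders two faces, so 3F = 2·48, giving F = 32.
χ = V − E + F = 16 − 48 + 32 = 0.
For a closed orientable surface χ = 2 − 2g, so g = (2 − (0))/2 = 1.

1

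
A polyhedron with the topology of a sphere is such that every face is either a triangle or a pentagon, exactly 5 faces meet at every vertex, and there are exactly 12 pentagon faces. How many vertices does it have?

60

Let x be the number of triangles; then F = 12 + x.
Edge–face incidences: 2E = 5·12 + 3·x = 60 + 3x.
Every vertex has degree 5, so 5V = 2E.
Euler: V − E + F = 2 ⇒ (2E)/5 − E + (12 + x) = 2.
Multiply by 10: 2·(2E) − 5·(2E) + 10·(12 + x) = 20, i.e. 120 + 10x − 3·(60 + 3x) = 20.
Collecting terms: x − 60 = 20, so x = 80.
Then 2E = 60 + 3·80 = 300, so E = 150, V = 2E/5 = 60, F = 12 + 80 = 92.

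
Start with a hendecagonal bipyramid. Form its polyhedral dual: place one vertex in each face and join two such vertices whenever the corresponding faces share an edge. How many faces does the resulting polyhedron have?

13

The base solid has V = 13, E = 33, F = 22.
The dual swaps V and F and preserves E: V′ = F = 22, E′ = E = 33, F′ = V = 13.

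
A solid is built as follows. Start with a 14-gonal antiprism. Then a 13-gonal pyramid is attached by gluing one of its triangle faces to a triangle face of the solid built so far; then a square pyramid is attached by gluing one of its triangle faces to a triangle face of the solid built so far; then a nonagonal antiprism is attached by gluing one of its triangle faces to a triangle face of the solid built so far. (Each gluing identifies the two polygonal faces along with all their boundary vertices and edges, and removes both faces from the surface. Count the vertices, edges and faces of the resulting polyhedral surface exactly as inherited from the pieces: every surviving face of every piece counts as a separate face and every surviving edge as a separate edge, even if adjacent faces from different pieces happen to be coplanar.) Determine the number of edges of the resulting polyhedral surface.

117

A 14-gonal antiprism: V=28, E=56, F=30.
Attach a 13-gonal pyramid (V=14, E=26, F=14) along a 3-gon: merge 3 vertices and 3 edges, delete both glued faces → V=39, E=79, F=42.
Attach a square pyramid (V=5, E=8, F=5) along a 3-gon: merge 3 vertices and 3 edges, delete both glued faces → V=41, E=84, F=45.
Attach a nonagonal antiprism (V=18, E=36, F=20) along a 3-gon: merge 3 vertices and 3 edges, delete both glued faces → V=56, E=117, F=63.
Check: V − E + F = 56 − 117 + 63 = 2.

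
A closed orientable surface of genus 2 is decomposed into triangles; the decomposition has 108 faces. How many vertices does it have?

52

χ = 2 − 2·2 = -2, and every face is a triangle so 3F = 2E.
E = 3·108/2 = 162. Then V = -2 + E − F = -2 + 162 − 108 = 52.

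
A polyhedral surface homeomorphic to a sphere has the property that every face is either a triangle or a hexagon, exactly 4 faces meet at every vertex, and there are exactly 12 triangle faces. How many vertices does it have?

12

Let x be the number of hexagons; then F = 12 + x.
Edge–face incidences: 2E = 3·12 + 6·x = 36 + 6x.
Every vertex has degree 4, so 4V = 2E.
Euler: V − E + F = 2 ⇒ (2E)/4 − E + (12 + x) = 2.
Multiply by 8: 2·(2E) − 4·(2E) + 8·(12 + x) = 16, i.e. 96 + 8x − 2·(36 + 6x) = 16.
Collecting terms: −4x + 24 = 16, so −4x = −8, so x = 2.
Then 2E = 36 + 6·2 = 48, so E = 24, V = 2E/4 = 12, F = 12 + 2 = 14.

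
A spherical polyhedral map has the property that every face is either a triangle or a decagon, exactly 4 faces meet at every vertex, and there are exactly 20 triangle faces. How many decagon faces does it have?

2

Let x be the number of decagons; then F = 20 + x.
Edge–face incidences: 2E = 3·20 + 10·x = 60 + 10x.
Every vertex has degree 4, so 4V = 2E.
Euler: V − E + F = 2 ⇒ (2E)/4 − E + (20 + x) = 2.
Multiply by 8: 2·(2E) − 4·(2E) + 8·(20 + x) = 16, i.e. 160 + 8x − 2·(60 + 10x) = 16.
Collecting terms: −12x + 40 = 16, so −12x = −24, so x = 2.
Then 2E = 60 + 10·2 = 80, so E = 40, V = 2E/4 = 20, F = 20 + 2 = 22.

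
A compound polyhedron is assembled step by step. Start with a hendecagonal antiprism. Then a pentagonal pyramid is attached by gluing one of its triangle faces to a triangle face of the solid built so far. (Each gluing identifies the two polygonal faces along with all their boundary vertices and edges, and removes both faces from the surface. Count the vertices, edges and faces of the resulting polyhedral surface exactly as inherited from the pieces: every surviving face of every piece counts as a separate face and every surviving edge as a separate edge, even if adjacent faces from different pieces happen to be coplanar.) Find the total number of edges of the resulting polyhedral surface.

51

A hendecagonal antiprism: V=22, E=44, F=24.
Attach a pentagonal pyramid (V=6, E=10, F=6) along a 3-gon: merge 3 vertices and 3 edges, delete both glued faces → V=25, E=51, F=28.
Check: V − E + F = 25 − 51 + 28 = 2.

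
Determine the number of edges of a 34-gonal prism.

A prism on an n-gon has two n-gon bases and n rectangular sides: V = 2·34 = 68, E = 3·34 = 102, F = 34 + 2 = 36.

102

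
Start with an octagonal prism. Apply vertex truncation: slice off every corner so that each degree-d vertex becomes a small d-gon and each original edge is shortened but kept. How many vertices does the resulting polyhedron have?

The base solid has V = 16, E = 24, F = 10.
Truncation replaces each original edge-end by a new vertex, so V′ = 2E = 48.
Each original edge survives, and each old vertex of degree d contributes d new edges; summing degrees gives Σd = 2E, so E′ = E + 2E = 3E = 72.
Each original face survives and each original vertex becomes one new face: F′ = F + V = 26.

48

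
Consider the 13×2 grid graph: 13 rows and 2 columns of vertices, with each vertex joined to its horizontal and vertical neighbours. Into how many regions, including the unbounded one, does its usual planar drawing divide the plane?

13

The grid has V = 13·2 = 26 vertices and E = 13·1 + 2·12 = 37 edges.
F = 2 − V + E = 2 − 26 + 37 = 13.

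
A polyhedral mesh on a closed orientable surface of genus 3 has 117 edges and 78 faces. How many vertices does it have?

35

For a closed orientable surface of genus 3, χ = 2 − 2·3 = -4.
V = -4 + E − F = -4 + 117 − 78 = 35.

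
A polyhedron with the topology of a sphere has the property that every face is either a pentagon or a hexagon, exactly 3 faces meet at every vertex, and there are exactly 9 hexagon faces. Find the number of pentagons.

12

Let x be the number of pentagons; then F = 9 + x.
Edge–face incidences: 2E = 6·9 + 5·x = 54 + 5x.
Every vertex has degree 3, so 3V = 2E.
Euler: V − E + F = 2 ⇒ (2E)/3 − E + (9 + x) = 2.
Multiply by 6: 2·(2E) − 3·(2E) + 6·(9 + x) = 12, i.e. 54 + 6x − (54 + 5x) = 12.
Collecting terms: x = 12.
Then 2E = 54 + 5·12 = 114, so E = 57, V = 2E/3 = 38, F = 9 + 12 = 21.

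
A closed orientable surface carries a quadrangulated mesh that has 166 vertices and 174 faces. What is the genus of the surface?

Every face is a square, so 2E = 4·174 = 696, giving E = 348.
χ = V − E + F = 166 − 348 + 174 = -8.
For a closed orientable surface χ = 2 − 2g, so g = (2 − (-8))/2 = 5.

5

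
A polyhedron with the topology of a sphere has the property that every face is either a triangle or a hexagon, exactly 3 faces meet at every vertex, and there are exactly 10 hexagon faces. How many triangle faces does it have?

4

Let x be the number of triangles; then F = 10 + x.
Edge–face incidences: 2E = 6·10 + 3·x = 60 + 3x.
Every vertex has degree 3, so 3V = 2E.
Euler: V − E + F = 2 ⇒ (2E)/3 − E + (10 + x) = 2.
Multiply by 6: 2·(2E) − 3·(2E) + 6·(10 + x) = 12, i.e. 60 + 6x − (60 + 3x) = 12.
Collecting terms: 3x = 12, so x = 4.
Then 2E = 60 + 3·4 = 72, so E = 36, V = 2E/3 = 24, F = 10 + 4 = 14.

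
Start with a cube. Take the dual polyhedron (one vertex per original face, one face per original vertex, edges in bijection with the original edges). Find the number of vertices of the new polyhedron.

The base solid has V = 8, E = 12, F = 6.
The dual swaps V and F and preserves E: V′ = F = 6, E′ = E = 12, F′ = V = 8.

6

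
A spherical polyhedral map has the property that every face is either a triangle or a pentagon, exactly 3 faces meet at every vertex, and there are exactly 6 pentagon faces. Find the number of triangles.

2

Let x be the number of triangles; then F = 6 + x.
Edge–face incidences: 2E = 5·6 + 3·x = 30 + 3x.
Every vertex has degree 3, so 3V = 2E.
Euler: V − E + F = 2 ⇒ (2E)/3 − E + (6 + x) = 2.
Multiply by 6: 2·(2E) − 3·(2E) + 6·(6 + x) = 12, i.e. 36 + 6x − (30 + 3x) = 12.
Collecting terms: 3x + 6 = 12, so 3x = 6, so x = 2.
Then 2E = 30 + 3·2 = 36, so E = 18, V = 2E/3 = 12, F = 6 + 2 = 8.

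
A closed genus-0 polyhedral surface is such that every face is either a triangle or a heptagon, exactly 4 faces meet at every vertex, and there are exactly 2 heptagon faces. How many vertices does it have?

14

Let x be the number of triangles; then F = 2 + x.
Edge–face incidences: 2E = 7·2 + 3·x = 14 + 3x.
Every vertex has degree 4, so 4V = 2E.
Euler: V − E + F = 2 ⇒ (2E)/4 − E + (2 + x) = 2.
Multiply by 8: 2·(2E) − 4·(2E) + 8·(2 + x) = 16, i.e. 16 + 8x − 2·(14 + 3x) = 16.
Collecting terms: 2x − 12 = 16, so 2x = 28, so x = 14.
Then 2E = 14 + 3·14 = 56, so E = 28, V = 2E/4 = 14, F = 2 + 14 = 16.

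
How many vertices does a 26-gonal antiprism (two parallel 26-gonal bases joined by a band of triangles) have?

52

An antiprism on an n-gon has two n-gon caps and 2n triangles: V = 2·26 = 52, E = 4·26 = 104, F = 2·26 + 2 = 54.
Check: V − E + F = 52 − 104 + 54 = 2.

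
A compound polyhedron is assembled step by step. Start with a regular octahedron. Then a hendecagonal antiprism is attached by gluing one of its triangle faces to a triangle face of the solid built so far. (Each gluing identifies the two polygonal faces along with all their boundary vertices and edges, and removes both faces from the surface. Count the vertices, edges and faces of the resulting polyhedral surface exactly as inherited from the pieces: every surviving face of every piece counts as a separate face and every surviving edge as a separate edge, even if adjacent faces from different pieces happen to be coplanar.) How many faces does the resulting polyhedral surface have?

A regular octahedron: V=6, E=12, F=8.
Attach a hendecagonal antiprism (V=22, E=44, F=24) along a 3-gon: merge 3 vertices and 3 edges, delete both glued faces → V=25, E=53, F=30.
Check: V − E + F = 25 − 53 + 30 = 2.

30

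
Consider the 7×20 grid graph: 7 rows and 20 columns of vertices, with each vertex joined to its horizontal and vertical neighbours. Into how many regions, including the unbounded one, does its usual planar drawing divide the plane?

The grid has V = 7·20 = 140 vertices and E = 7·19 + 20·6 = 253 edges.
F = 2 − V + E = 2 − 140 + 253 = 115.

115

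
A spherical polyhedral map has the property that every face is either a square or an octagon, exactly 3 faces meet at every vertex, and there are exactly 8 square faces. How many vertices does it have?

Let x be the number of octagons; then F = 8 + x.
Edge–face incidences: 2E = 4·8 + 8·x = 32 + 8x.
Every vertex has degree 3, so 3V = 2E.
Euler: V − E + F = 2 ⇒ (2E)/3 − E + (8 + x) = 2.
Multiply by 6: 2·(2E) − 3·(2E) + 6·(8 + x) = 12, i.e. 48 + 6x − (32 + 8x) = 12.
Collecting terms: −2x + 16 = 12, so −2x = −4, so x = 2.
Then 2E = 32 + 8·2 = 48, so E = 24, V = 2E/3 = 16, F = 8 + 2 = 10.

16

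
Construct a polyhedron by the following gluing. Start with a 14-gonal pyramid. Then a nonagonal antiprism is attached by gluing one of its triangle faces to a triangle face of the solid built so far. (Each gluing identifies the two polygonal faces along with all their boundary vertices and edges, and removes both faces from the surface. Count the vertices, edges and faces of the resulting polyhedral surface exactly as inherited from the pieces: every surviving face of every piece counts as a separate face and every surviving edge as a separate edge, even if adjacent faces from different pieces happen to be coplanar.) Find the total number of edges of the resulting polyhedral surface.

61

A 14-gonal pyramid: V=15, E=28, F=15.
Attach a nonagonal antiprism (V=18, E=36, F=20) along a 3-gon: merge 3 vertices and 3 edges, delete both glued faces → V=30, E=61, F=33.
Check: V − E + F = 30 − 61 + 33 = 2.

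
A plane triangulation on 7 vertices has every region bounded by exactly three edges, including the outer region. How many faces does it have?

In a plane triangulation 3F = 2E and V − E + F = 2, so F = 2V − 4 = 2·7 − 4 = 10.

10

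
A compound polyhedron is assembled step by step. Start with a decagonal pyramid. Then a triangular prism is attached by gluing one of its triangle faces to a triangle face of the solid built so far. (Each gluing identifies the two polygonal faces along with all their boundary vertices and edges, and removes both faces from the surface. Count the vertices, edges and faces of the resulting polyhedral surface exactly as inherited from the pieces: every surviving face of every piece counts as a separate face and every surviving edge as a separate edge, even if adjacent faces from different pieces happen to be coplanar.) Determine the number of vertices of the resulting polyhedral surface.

14

A decagonal pyramid: V=11, E=20, F=11.
Attach a triangular prism (V=6, E=9, F=5) along a 3-gon: merge 3 vertices and 3 edges, delete both glued faces → V=14, E=26, F=14.
Check: V − E + F = 14 − 26 + 14 = 2.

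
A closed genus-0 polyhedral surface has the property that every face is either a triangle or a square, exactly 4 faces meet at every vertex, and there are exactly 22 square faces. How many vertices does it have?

28

Let x be the number of triangles; then F = 22 + x.
Edge–face incidences: 2E = 4·22 + 3·x = 88 + 3x.
Every vertex has degree 4, so 4V = 2E.
Euler: V − E + F = 2 ⇒ (2E)/4 − E + (22 + x) = 2.
Multiply by 8: 2·(2E) − 4·(2E) + 8·(22 + x) = 16, i.e. 176 + 8x − 2·(88 + 3x) = 16.
Collecting terms: 2x = 16, so x = 8.
Then 2E = 88 + 3·8 = 112, so E = 56, V = 2E/4 = 28, F = 22 + 8 = 30.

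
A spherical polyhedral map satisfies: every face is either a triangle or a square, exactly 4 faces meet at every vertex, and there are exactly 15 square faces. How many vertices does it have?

Let x be the number of triangles; then F = 15 + x.
Edge–face incidences: 2E = 4·15 + 3·x = 60 + 3x.
Every vertex has degree 4, so 4V = 2E.
Euler: V − E + F = 2 ⇒ (2E)/4 − E + (15 + x) = 2.
Multiply by 8: 2·(2E) − 4·(2E) + 8·(15 + x) = 16, i.e. 120 + 8x − 2·(60 + 3x) = 16.
Collecting terms: 2x = 16, so x = 8.
Then 2E = 60 + 3·8 = 84, so E = 42, V = 2E/4 = 21, F = 15 + 8 = 23.

21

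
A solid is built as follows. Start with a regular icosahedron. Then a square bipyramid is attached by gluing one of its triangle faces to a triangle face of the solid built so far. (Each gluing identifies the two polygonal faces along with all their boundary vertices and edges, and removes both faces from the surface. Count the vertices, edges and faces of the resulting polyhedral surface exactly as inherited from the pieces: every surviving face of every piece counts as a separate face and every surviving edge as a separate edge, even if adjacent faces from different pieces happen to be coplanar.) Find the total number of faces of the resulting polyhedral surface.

26

A regular icosahedron: V=12, E=30, F=20.
Attach a square bipyramid (V=6, E=12, F=8) along a 3-gon: merge 3 vertices and 3 edges, delete both glued faces → V=15, E=39, F=26.
Check: V − E + F = 15 − 39 + 26 = 2.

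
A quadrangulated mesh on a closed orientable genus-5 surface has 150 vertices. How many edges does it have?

316

χ = 2 − 2·5 = -8, and every face is a square so 4F = 2E.
V − E + F = -8 with E = 4F/2 gives 150 − (4/2 − 1)·F = -8, so F = 158 and E = 316.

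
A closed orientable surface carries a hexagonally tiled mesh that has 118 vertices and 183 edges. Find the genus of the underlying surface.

3

Every face is a hexagon and each edge borders two faces, so 6F = 2·183, giving F = 61.
χ = V − E + F = 118 − 183 + 61 = -4.
For a closed orientable surface χ = 2 − 2g, so g = (2 − (-4))/2 = 3.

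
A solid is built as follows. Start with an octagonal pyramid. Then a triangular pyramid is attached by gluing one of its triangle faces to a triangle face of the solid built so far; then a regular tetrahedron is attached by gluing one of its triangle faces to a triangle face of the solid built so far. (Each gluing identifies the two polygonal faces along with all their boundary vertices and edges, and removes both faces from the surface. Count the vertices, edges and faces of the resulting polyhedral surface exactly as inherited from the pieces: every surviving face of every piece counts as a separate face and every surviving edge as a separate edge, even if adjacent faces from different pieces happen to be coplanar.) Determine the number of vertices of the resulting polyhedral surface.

An octagonal pyramid: V=9, E=16, F=9.
Attach a triangular pyramid (V=4, E=6, F=4) along a 3-gon: merge 3 vertices and 3 edges, delete both glued faces → V=10, E=19, F=11.
Attach a regular tetrahedron (V=4, E=6, F=4) along a 3-gon: merge 3 vertices and 3 edges, delete both glued faces → V=11, E=22, F=13.
Check: V − E + F = 11 − 22 + 13 = 2.

11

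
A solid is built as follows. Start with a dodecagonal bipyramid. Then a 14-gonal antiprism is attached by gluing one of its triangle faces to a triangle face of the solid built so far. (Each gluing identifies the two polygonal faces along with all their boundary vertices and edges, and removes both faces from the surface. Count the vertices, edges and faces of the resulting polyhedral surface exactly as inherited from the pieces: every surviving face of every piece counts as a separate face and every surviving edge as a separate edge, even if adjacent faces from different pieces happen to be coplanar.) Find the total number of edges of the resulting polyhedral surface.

89

A dodecagonal bipyramid: V=14, E=36, F=24.
Attach a 14-gonal antiprism (V=28, E=56, F=30) along a 3-gon: merge 3 vertices and 3 edges, delete both glued faces → V=39, E=89, F=52.
Check: V − E + F = 39 − 89 + 52 = 2.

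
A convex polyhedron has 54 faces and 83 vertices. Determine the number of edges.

Here V − E + F = 2.
E = V + F − (2) = 83 + 54 − (2) = 135.

135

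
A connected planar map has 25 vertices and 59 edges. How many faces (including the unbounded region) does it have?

Euler's formula for a connected plane graph: V − E + F = 2, so F = 2 − 25 + 59 = 36.

36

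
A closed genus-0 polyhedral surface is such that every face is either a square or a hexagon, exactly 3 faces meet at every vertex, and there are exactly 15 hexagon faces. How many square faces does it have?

6

Let x be the number of squares; then F = 15 + x.
Edge–face incidences: 2E = 6·15 + 4·x = 90 + 4x.
Every vertex has degree 3, so 3V = 2E.
Euler: V − E + F = 2 ⇒ (2E)/3 − E + (15 + x) = 2.
Multiply by 6: 2·(2E) − 3·(2E) + 6·(15 + x) = 12, i.e. 90 + 6x − (90 + 4x) = 12.
Collecting terms: 2x = 12, so x = 6.
Then 2E = 90 + 4·6 = 114, so E = 57, V = 2E/3 = 38, F = 15 + 6 = 21.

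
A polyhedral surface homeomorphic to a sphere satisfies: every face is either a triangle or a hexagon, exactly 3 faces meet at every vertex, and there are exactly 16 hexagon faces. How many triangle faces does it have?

Let x be the number of triangles; then F = 16 + x.
Edge–face incidences: 2E = 6·16 + 3·x = 96 + 3x.
Every vertex has degree 3, so 3V = 2E.
Euler: V − E + F = 2 ⇒ (2E)/3 − E + (16 + x) = 2.
Multiply by 6: 2·(2E) − 3·(2E) + 6·(16 + x) = 12, i.e. 96 + 6x − (96 + 3x) = 12.
Collecting terms: 3x = 12, so x = 4.
Then 2E = 96 + 3·4 = 108, so E = 54, V = 2E/3 = 36, F = 16 + 4 = 20.

4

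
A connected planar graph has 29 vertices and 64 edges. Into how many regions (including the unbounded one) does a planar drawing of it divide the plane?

Euler's formula for a connected plane graph: V − E + F = 2, so F = 2 − 29 + 64 = 37.

37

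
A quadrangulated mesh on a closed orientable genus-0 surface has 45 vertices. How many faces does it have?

43

χ = 2 − 2·0 = 2, and every face is a square so 4F = 2E.
V − E + F = 2 with E = 4F/2 gives 45 − (4/2 − 1)·F = 2, so F = 43 and E = 86.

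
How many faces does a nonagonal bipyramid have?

A bipyramid over an n-gon has 2n triangular faces and n + 2 vertices: V = 9 + 2 = 11, E = 3·9 = 27, F = 2·9 = 18.
Check: V − E + F = 11 − 27 + 18 = 2.

18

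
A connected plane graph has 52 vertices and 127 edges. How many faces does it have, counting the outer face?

Euler's formula for a connected plane graph: V − E + F = 2, so F = 2 − 52 + 127 = 77.

77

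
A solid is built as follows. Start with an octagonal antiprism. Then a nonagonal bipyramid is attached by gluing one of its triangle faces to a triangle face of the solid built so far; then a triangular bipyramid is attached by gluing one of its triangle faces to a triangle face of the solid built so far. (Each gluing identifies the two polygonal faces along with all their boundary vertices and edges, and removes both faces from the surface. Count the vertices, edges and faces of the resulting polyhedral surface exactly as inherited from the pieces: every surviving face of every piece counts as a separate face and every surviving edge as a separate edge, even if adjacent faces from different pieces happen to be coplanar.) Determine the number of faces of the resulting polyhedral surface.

38

An octagonal antiprism: V=16, E=32, F=18.
Attach a nonagonal bipyramid (V=11, E=27, F=18) along a 3-gon: merge 3 vertices and 3 edges, delete both glued faces → V=24, E=56, F=34.
Attach a triangular bipyramid (V=5, E=9, F=6) along a 3-gon: merge 3 vertices and 3 edges, delete both glued faces → V=26, E=62, F=38.
Check: V − E + F = 26 − 62 + 38 = 2.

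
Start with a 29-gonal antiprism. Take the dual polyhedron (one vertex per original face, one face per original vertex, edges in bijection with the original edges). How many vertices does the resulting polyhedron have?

60

The base solid has V = 58, E = 116, F = 60.
The dual swaps V and F and preserves E: V′ = F = 60, E′ = E = 116, F′ = V = 58.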